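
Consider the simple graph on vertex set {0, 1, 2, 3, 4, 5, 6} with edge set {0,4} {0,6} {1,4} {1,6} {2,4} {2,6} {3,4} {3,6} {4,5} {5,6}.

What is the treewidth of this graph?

2

A width-2 tree decomposition is:
Bags: B1 = {1, 4, 6}  B2 = {3, 4, 6}  B3 = {2, 4, 6}  B4 = {4, 5, 6}  B5 = {0, 4, 6}
Tree: B1–B2, B2–B3, B3–B4, B4–B5
Each bag holds 3 vertices, so the decomposition has width 2, which upper-bounds the treewidth. Since 4–1–6–3–4 is a cycle in G, G is not acyclic. Forests are exactly the graphs of treewidth ≤ 1, so tw(G) ≥ 2. Combining the bounds, tw(G) = 2.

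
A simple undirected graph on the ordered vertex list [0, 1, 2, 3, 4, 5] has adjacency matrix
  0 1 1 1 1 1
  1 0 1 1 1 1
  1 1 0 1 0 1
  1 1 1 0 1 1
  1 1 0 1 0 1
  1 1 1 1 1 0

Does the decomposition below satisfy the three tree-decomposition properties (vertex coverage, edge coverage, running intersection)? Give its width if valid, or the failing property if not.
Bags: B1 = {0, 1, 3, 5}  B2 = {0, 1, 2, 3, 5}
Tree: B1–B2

No — vertex 4 appears in no bag.

A tree decomposition must satisfy three properties: every vertex lies in some bag; for every edge, both endpoints lie together in some bag; and for every vertex, the bags containing it form a connected subtree. Here vertex 4 appears in no bag, so the decomposition is invalid.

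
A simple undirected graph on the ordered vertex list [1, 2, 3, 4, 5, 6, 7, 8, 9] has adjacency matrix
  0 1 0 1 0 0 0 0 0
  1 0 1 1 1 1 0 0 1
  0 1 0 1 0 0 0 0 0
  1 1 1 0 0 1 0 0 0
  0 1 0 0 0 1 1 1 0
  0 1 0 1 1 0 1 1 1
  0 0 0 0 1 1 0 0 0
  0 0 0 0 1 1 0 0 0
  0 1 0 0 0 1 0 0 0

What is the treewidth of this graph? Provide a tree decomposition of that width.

Treewidth 2.
Bags: B1 = {5, 6, 8}  B2 = {2, 5, 6}  B3 = {2, 6, 9}  B4 = {5, 6, 7}  B5 = {2, 4, 6}  B6 = {2, 3, 4}  B7 = {1, 2, 4}
Tree: B1–B2, B2–B3, B2–B4, B2–B5, B5–B6, B6–B7

The largest bag has 3 vertices, giving width 2; this decomposition certifies tw(G) ≤ 2. Conversely, {5, 6, 8} is a clique of size 3, and the vertices of any clique must share a bag in every tree decomposition; so some bag has ≥ 3 vertices and tw(G) ≥ 2. Combining the bounds, tw(G) = 2.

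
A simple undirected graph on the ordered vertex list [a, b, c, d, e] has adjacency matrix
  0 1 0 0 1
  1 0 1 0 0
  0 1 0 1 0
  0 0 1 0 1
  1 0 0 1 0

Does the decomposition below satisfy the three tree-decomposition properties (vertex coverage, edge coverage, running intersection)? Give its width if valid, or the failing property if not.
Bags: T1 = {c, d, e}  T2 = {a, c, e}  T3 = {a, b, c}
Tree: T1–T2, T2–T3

Vertex coverage: the bags together contain {a, b, c, d, e}, the full vertex set. Edge coverage: each edge of G has both endpoints in at least one bag. Running intersection: for every vertex, the bags containing it form a connected subtree. All three properties hold, so this is a valid tree decomposition of width max|bag| − 1 = 2, and hence tw(G) ≤ 2.

Yes; width 2.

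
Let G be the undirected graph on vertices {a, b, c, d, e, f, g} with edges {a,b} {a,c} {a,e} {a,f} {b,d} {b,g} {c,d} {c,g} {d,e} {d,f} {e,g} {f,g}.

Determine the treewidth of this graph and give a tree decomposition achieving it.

Treewidth 3.
One optimal decomposition is:
Bags: B1 = {a, d, f, g}  B2 = {a, d, e, g}  B3 = {a, c, d, g}  B4 = {a, b, d, g}
Tree: B1–B2, B2–B3, B3–B4

The largest bag has 4 vertices, giving width 3; this decomposition certifies tw(G) ≤ 3. For the lower bound: the 4 vertex sets {d,f}, {a,e}, {g}, {c} are disjoint, each induces a connected subgraph, and every pair is joined by at least one edge of G. Contracting each set to a single vertex therefore yields K_{4} as a minor, and since treewidth is minor-monotone, tw(G) ≥ tw(K_{4}) = 3. Hence tw(G) = 3 exactly.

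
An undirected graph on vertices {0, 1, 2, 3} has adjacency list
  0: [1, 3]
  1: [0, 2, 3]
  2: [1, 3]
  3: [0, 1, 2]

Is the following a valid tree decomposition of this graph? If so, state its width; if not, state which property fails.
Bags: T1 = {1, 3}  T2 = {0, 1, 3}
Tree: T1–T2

No — vertex 2 appears in no bag.

A tree decomposition must satisfy three properties: every vertex lies in some bag; for every edge, both endpoints lie together in some bag; and for every vertex, the bags containing it form a connected subtree. Here vertex 2 appears in no bag, so the decomposition is invalid.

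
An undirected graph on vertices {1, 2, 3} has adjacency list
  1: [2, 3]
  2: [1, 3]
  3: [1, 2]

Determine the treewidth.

A width-2 tree decomposition is:
Bags: B1 = {1, 2, 3}
Tree: (single bag)
A single bag containing all 3 vertices is trivially a valid decomposition of width 2. Conversely, {1, 2, 3} is a clique of size 3, and the vertices of any clique must share a bag in every tree decomposition; so some bag has ≥ 3 vertices and tw(G) ≥ 2. The upper and lower bounds meet at 2, so that is the treewidth.

2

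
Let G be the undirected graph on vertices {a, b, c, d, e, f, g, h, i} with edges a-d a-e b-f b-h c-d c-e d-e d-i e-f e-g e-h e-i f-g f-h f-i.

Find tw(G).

A width-2 tree decomposition is:
Bags: B1 = {d, e, i}  B2 = {e, f, i}  B3 = {e, f, h}  B4 = {a, d, e}  B5 = {e, f, g}  B6 = {c, d, e}  B7 = {b, f, h}
Tree: B1–B2, B2–B3, B1–B4, B3–B5, B4–B6, B3–B7
The largest bag has 3 vertices, giving width 2; this decomposition certifies tw(G) ≤ 2. On the other hand G contains the 3-clique {c, d, e}. A clique must lie in a single bag of any decomposition, so no decomposition can have width below 2. Combining the bounds, tw(G) = 2.

2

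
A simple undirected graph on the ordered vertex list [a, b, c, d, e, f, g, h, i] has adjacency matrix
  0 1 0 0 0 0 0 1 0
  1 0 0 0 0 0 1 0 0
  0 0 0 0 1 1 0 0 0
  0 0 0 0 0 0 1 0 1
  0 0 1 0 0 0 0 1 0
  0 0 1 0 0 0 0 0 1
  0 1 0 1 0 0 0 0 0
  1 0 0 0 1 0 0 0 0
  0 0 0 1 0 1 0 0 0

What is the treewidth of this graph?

2

A width-2 tree decomposition is:
Bags: B1 = {c, f, i}  B2 = {c, d, i}  B3 = {c, d, g}  B4 = {b, c, g}  B5 = {a, b, c}  B6 = {a, c, h}  B7 = {c, e, h}
Tree: B1–B2, B2–B3, B3–B4, B4–B5, B5–B6, B6–B7
Every bag has size at most 3, so the width is 3 − 1 = 2 and tw(G) ≤ 2. For the lower bound, G contains the cycle c–f–i–d–g–b–a–h–e–c, so G is not a forest; only forests have treewidth ≤ 1, hence tw(G) ≥ 2. Combining the bounds, tw(G) = 2.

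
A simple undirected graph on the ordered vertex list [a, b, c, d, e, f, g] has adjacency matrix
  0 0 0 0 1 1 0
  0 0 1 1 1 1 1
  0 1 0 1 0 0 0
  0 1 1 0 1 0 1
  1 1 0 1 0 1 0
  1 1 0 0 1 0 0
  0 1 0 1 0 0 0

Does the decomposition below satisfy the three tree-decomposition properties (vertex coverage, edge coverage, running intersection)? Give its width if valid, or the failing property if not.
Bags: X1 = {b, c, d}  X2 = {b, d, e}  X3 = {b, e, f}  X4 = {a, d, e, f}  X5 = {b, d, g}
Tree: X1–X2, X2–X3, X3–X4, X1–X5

A tree decomposition must satisfy three properties: every vertex lies in some bag; for every edge, both endpoints lie together in some bag; and for every vertex, the bags containing it form a connected subtree. Here bags containing vertex d are not connected in the tree, so the decomposition is invalid.

No — bags containing vertex d are not connected in the tree.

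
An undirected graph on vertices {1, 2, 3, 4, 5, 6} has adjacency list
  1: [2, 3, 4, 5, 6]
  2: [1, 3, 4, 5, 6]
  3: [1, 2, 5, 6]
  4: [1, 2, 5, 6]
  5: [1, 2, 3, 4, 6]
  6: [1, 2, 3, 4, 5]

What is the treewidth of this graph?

A width-4 tree decomposition is:
Bags: B1 = {1, 2, 3, 5, 6}  B2 = {1, 2, 4, 5, 6}
Tree: B1–B2
Every bag has size at most 5, so the width is 5 − 1 = 4 and tw(G) ≤ 4. Conversely, {1, 2, 3, 5, 6} is a clique of size 5, and the vertices of any clique must share a bag in every tree decomposition; so some bag has ≥ 5 vertices and tw(G) ≥ 4. Combining the bounds, tw(G) = 4.

4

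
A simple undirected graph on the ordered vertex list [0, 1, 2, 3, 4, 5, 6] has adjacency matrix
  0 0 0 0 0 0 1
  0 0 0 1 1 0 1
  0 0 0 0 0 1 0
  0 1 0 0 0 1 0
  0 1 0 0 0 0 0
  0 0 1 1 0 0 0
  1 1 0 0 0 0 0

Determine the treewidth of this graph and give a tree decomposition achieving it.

Each bag holds 2 vertices, so the decomposition has width 1, which upper-bounds the treewidth. G has an edge, so its treewidth is at least 1. The upper and lower bounds meet at 1, so that is the treewidth.

Treewidth 1.
Bags: B1 = {1, 6}  B2 = {0, 6}  B3 = {1, 4}  B4 = {1, 3}  B5 = {3, 5}  B6 = {2, 5}
Tree: B1–B2, B1–B3, B3–B4, B4–B5, B5–B6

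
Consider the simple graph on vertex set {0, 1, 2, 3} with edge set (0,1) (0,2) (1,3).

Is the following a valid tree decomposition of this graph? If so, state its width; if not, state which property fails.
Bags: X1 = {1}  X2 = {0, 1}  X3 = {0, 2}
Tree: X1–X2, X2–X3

A tree decomposition must satisfy three properties: every vertex lies in some bag; for every edge, both endpoints lie together in some bag; and for every vertex, the bags containing it form a connected subtree. Here vertex 3 appears in no bag, so the decomposition is invalid.

No — vertex 3 appears in no bag.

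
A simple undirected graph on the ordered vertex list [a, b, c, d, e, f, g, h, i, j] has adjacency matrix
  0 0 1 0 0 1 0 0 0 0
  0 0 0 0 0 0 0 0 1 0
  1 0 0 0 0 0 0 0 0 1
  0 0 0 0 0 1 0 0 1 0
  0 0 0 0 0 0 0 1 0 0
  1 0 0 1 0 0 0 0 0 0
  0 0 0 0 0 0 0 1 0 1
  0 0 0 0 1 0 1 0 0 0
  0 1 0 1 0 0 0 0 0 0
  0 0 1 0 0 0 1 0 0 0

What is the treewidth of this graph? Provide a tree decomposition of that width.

Treewidth 1.
One optimal decomposition is:
Bags: B1 = {b, i}  B2 = {d, i}  B3 = {d, f}  B4 = {a, f}  B5 = {a, c}  B6 = {c, j}  B7 = {g, j}  B8 = {g, h}  B9 = {e, h}
Tree: B1–B2, B2–B3, B3–B4, B4–B5, B5–B6, B6–B7, B7–B8, B8–B9

Each bag holds 2 vertices, so the decomposition has width 1, which upper-bounds the treewidth. Since G has at least one edge (e.g. b–i), it is not an edgeless graph, so tw(G) ≥ 1. Combining the bounds, tw(G) = 1.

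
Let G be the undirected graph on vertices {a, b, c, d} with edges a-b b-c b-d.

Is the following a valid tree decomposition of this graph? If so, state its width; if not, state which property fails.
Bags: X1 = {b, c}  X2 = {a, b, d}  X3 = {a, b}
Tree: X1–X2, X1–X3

A tree decomposition must satisfy three properties: every vertex lies in some bag; for every edge, both endpoints lie together in some bag; and for every vertex, the bags containing it form a connected subtree. Here bags containing vertex a are not connected in the tree, so the decomposition is invalid.

No — bags containing vertex a are not connected in the tree.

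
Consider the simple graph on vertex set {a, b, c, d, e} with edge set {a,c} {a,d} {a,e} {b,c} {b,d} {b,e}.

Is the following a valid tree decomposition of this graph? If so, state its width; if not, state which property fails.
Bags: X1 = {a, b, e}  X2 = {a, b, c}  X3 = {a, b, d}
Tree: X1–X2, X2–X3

Every vertex of G appears in some bag (union = {a, b, c, d, e}); every edge is covered by a bag; and for each vertex v the set of bags containing v is connected in the bag tree. The decomposition is therefore valid. The largest bag has 3 vertices, so the width is 2.

Yes; width 2.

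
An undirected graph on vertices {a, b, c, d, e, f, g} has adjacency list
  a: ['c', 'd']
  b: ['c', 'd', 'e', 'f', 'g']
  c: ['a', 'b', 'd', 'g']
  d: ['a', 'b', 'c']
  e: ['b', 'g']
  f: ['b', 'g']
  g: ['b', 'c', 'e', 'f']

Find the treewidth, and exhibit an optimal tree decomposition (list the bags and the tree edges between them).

Treewidth 2.
One optimal decomposition is:
Bags: B1 = {b, c, d}  B2 = {b, c, g}  B3 = {b, e, g}  B4 = {a, c, d}  B5 = {b, f, g}
Tree: B1–B2, B2–B3, B1–B4, B2–B5

Every bag has size at most 3, so the width is 3 − 1 = 2 and tw(G) ≤ 2. For the lower bound, the 3 vertices {a, c, d} are pairwise adjacent, and any tree decomposition puts a clique entirely inside one bag — forcing width ≥ 2. The upper and lower bounds meet at 2, so that is the treewidth.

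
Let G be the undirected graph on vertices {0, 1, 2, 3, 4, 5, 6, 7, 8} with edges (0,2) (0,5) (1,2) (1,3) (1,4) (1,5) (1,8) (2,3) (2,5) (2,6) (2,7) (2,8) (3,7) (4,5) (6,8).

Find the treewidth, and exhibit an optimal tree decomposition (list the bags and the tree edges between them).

Every bag has size at most 3, so the width is 3 − 1 = 2 and tw(G) ≤ 2. For the lower bound, the 3 vertices {0, 2, 5} are pairwise adjacent, and any tree decomposition puts a clique entirely inside one bag — forcing width ≥ 2. Combining the bounds, tw(G) = 2.

Treewidth 2.
Bags: B1 = {1, 2, 8}  B2 = {1, 2, 3}  B3 = {2, 6, 8}  B4 = {1, 2, 5}  B5 = {2, 3, 7}  B6 = {0, 2, 5}  B7 = {1, 4, 5}
Tree: B1–B2, B1–B3, B1–B4, B2–B5, B4–B6, B4–B7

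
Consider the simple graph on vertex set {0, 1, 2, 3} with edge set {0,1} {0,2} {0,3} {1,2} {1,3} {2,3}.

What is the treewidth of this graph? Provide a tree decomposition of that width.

Treewidth 3.
Bags: B1 = {0, 1, 2, 3}
Tree: (single bag)

With just one bag of size 4, the width is 4 − 1 = 3, so tw(G) ≤ 3. On the other hand G contains the 4-clique {0, 1, 2, 3}. A clique must lie in a single bag of any decomposition, so no decomposition can have width below 3. Combining the bounds, tw(G) = 3.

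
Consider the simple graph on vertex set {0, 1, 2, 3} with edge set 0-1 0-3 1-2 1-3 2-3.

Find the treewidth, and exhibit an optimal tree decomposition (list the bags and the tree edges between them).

Treewidth 2.
One such decomposition:
Bags: B1 = {0, 1, 3}  B2 = {1, 2, 3}
Tree: B1–B2

Each bag holds 3 vertices, so the decomposition has width 2, which upper-bounds the treewidth. Conversely, {0, 1, 3} is a clique of size 3, and the vertices of any clique must share a bag in every tree decomposition; so some bag has ≥ 3 vertices and tw(G) ≥ 2. Therefore the treewidth is 2.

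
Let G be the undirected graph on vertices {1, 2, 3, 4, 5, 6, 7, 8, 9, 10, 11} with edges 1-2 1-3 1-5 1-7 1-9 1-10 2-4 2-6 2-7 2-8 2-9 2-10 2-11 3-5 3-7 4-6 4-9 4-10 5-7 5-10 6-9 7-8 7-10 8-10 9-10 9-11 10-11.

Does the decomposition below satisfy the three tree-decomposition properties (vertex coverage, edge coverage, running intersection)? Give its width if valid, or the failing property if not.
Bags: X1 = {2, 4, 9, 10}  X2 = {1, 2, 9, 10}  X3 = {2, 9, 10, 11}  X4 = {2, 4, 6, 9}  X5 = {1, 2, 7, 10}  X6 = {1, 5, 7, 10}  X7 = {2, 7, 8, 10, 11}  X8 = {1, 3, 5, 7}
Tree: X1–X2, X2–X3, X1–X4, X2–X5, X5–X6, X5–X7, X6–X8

A tree decomposition must satisfy three properties: every vertex lies in some bag; for every edge, both endpoints lie together in some bag; and for every vertex, the bags containing it form a connected subtree. Here bags containing vertex 11 are not connected in the tree, so the decomposition is invalid.

No — bags containing vertex 11 are not connected in the tree.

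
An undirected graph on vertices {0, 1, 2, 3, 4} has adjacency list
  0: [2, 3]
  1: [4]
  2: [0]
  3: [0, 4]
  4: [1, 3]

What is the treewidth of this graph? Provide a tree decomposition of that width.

Each bag holds 2 vertices, so the decomposition has width 1, which upper-bounds the treewidth. G has an edge, so its treewidth is at least 1. The upper and lower bounds meet at 1, so that is the treewidth.

Treewidth 1.
Bags: B1 = {0, 2}  B2 = {0, 3}  B3 = {3, 4}  B4 = {1, 4}
Tree: B1–B2, B2–B3, B3–B4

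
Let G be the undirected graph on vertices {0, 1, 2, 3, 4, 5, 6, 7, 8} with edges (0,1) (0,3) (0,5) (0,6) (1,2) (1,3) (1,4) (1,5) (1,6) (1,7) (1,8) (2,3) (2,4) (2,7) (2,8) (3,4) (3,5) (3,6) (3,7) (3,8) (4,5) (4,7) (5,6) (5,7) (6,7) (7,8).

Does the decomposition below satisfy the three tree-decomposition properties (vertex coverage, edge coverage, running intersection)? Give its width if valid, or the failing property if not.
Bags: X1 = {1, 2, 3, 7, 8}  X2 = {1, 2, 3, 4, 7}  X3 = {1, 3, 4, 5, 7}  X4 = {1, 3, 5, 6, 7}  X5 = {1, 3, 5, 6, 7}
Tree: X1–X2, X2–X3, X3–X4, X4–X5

A tree decomposition must satisfy three properties: every vertex lies in some bag; for every edge, both endpoints lie together in some bag; and for every vertex, the bags containing it form a connected subtree. Here vertex 0 appears in no bag, so the decomposition is invalid.

No — vertex 0 appears in no bag.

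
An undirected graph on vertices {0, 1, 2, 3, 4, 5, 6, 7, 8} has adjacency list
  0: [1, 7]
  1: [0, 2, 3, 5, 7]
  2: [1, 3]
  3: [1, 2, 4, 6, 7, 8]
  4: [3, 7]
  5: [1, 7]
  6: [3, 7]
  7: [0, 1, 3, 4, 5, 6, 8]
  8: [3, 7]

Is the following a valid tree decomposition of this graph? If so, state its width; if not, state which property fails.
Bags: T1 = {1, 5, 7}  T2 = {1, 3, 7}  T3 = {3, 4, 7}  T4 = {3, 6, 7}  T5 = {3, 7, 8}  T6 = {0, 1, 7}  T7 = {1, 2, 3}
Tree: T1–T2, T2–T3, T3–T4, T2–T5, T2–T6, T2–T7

Every vertex of G appears in some bag (union = {0, 1, 2, 3, 4, 5, 6, 7, 8}); every edge is covered by a bag; and for each vertex v the set of bags containing v is connected in the bag tree. The decomposition is therefore valid. The largest bag has 3 vertices, so the width is 2.

Yes; width 2.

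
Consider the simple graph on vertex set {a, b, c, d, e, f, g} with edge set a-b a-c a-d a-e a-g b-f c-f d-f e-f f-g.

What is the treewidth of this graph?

A width-2 tree decomposition is:
Bags: B1 = {a, f, g}  B2 = {a, c, f}  B3 = {a, b, f}  B4 = {a, d, f}  B5 = {a, e, f}
Tree: B1–B2, B2–B3, B3–B4, B4–B5
Every bag has size at most 3, so the width is 3 − 1 = 2 and tw(G) ≤ 2. Since f–g–a–c–f is a cycle in G, G is not acyclic. Forests are exactly the graphs of treewidth ≤ 1, so tw(G) ≥ 2. The upper and lower bounds meet at 2, so that is the treewidth.

2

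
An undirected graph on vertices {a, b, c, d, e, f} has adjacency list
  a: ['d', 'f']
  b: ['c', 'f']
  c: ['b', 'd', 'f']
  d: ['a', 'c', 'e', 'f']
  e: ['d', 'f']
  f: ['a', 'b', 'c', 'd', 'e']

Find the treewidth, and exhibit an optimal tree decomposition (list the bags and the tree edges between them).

Each bag holds 3 vertices, so the decomposition has width 2, which upper-bounds the treewidth. On the other hand G contains the 3-clique {d, e, f}. A clique must lie in a single bag of any decomposition, so no decomposition can have width below 2. Hence tw(G) = 2 exactly.

Treewidth 2.
One such decomposition:
Bags: B1 = {c, d, f}  B2 = {d, e, f}  B3 = {a, d, f}  B4 = {b, c, f}
Tree: B1–B2, B1–B3, B1–B4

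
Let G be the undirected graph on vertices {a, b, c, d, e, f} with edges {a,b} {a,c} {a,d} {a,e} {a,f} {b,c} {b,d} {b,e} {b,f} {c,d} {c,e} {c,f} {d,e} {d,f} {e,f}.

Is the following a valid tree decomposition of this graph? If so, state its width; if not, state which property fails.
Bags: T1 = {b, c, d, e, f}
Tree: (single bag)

A tree decomposition must satisfy three properties: every vertex lies in some bag; for every edge, both endpoints lie together in some bag; and for every vertex, the bags containing it form a connected subtree. Here vertex a appears in no bag, so the decomposition is invalid.

No — vertex a appears in no bag.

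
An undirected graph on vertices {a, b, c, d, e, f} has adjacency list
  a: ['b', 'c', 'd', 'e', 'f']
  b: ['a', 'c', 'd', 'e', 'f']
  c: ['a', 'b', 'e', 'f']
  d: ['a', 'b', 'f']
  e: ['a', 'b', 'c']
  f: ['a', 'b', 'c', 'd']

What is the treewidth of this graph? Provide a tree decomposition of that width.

The largest bag has 4 vertices, giving width 3; this decomposition certifies tw(G) ≤ 3. On the other hand G contains the 4-clique {a, b, d, f}. A clique must lie in a single bag of any decomposition, so no decomposition can have width below 3. The upper and lower bounds meet at 3, so that is the treewidth.

Treewidth 3.
One optimal decomposition is:
Bags: B1 = {a, b, c, e}  B2 = {a, b, c, f}  B3 = {a, b, d, f}
Tree: B1–B2, B2–B3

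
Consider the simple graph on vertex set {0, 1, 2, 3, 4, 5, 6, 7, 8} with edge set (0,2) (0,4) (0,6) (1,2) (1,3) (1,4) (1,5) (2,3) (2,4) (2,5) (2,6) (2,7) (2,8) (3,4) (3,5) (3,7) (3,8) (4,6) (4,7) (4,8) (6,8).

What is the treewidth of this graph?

3

A width-3 tree decomposition is:
Bags: B1 = {1, 2, 3, 4}  B2 = {2, 3, 4, 8}  B3 = {2, 3, 4, 7}  B4 = {2, 4, 6, 8}  B5 = {0, 2, 4, 6}  B6 = {1, 2, 3, 5}
Tree: B1–B2, B1–B3, B2–B4, B4–B5, B1–B6
Each bag holds 4 vertices, so the decomposition has width 3, which upper-bounds the treewidth. For the lower bound, the 4 vertices {0, 2, 4, 6} are pairwise adjacent, and any tree decomposition puts a clique entirely inside one bag — forcing width ≥ 3. Hence tw(G) = 3 exactly.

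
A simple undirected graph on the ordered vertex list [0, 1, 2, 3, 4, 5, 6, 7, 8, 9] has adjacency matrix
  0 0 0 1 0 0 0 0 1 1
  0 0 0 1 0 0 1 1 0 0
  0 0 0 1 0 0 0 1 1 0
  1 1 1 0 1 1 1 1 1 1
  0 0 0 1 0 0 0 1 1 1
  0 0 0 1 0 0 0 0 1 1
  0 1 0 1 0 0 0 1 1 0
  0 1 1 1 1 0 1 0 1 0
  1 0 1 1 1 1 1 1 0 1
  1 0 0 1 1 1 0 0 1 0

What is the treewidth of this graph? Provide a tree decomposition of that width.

Treewidth 3.
One optimal decomposition is:
Bags: B1 = {3, 4, 8, 9}  B2 = {0, 3, 8, 9}  B3 = {3, 4, 7, 8}  B4 = {2, 3, 7, 8}  B5 = {3, 6, 7, 8}  B6 = {3, 5, 8, 9}  B7 = {1, 3, 6, 7}
Tree: B1–B2, B1–B3, B3–B4, B3–B5, B1–B6, B5–B7

Each bag holds 4 vertices, so the decomposition has width 3, which upper-bounds the treewidth. Conversely, {0, 3, 8, 9} is a clique of size 4, and the vertices of any clique must share a bag in every tree decomposition; so some bag has ≥ 4 vertices and tw(G) ≥ 3. Combining the bounds, tw(G) = 3.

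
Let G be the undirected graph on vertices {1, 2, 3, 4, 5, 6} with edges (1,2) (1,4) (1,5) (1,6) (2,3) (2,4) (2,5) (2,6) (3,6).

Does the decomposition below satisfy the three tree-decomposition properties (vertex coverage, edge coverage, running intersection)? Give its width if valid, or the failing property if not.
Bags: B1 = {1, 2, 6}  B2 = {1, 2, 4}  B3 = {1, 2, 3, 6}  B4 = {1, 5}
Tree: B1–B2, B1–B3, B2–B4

A tree decomposition must satisfy three properties: every vertex lies in some bag; for every edge, both endpoints lie together in some bag; and for every vertex, the bags containing it form a connected subtree. Here edge (2,5) lies in no bag, so the decomposition is invalid.

No — edge (2,5) lies in no bag.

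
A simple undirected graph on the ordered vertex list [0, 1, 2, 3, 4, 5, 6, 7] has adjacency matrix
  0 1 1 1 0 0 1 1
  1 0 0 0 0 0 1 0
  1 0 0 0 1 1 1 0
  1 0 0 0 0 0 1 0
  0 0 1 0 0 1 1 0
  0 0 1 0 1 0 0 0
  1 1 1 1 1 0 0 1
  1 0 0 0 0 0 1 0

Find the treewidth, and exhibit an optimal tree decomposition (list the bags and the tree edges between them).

The largest bag has 3 vertices, giving width 2; this decomposition certifies tw(G) ≤ 2. Conversely, {2, 4, 5} is a clique of size 3, and the vertices of any clique must share a bag in every tree decomposition; so some bag has ≥ 3 vertices and tw(G) ≥ 2. The upper and lower bounds meet at 2, so that is the treewidth.

Treewidth 2.
One optimal decomposition is:
Bags: B1 = {0, 6, 7}  B2 = {0, 1, 6}  B3 = {0, 3, 6}  B4 = {0, 2, 6}  B5 = {2, 4, 6}  B6 = {2, 4, 5}
Tree: B1–B2, B2–B3, B2–B4, B4–B5, B5–B6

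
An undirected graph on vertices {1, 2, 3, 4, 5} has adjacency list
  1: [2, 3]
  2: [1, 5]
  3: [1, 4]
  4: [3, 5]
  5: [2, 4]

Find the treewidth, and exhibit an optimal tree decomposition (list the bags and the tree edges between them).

Treewidth 2.
One optimal decomposition is:
Bags: B1 = {1, 2, 3}  B2 = {2, 3, 4}  B3 = {2, 4, 5}
Tree: B1–B2, B2–B3

Every bag has size at most 3, so the width is 3 − 1 = 2 and tw(G) ≤ 2. Since 2–1–3–4–5–2 is a cycle in G, G is not acyclic. Forests are exactly the graphs of treewidth ≤ 1, so tw(G) ≥ 2. The upper and lower bounds meet at 2, so that is the treewidth.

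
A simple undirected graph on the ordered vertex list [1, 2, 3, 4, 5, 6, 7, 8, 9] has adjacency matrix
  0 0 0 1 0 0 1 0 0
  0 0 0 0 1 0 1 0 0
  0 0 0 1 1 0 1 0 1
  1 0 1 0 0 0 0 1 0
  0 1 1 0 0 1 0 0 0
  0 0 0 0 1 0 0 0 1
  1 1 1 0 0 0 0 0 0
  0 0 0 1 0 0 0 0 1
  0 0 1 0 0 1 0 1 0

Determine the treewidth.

3

A width-3 tree decomposition is:
Bags: B1 = {4, 6, 8, 9}  B2 = {3, 4, 6, 9}  B3 = {3, 4, 5, 6}  B4 = {1, 3, 4, 5}  B5 = {1, 3, 5, 7}  B6 = {1, 2, 5, 7}
Tree: B1–B2, B2–B3, B3–B4, B4–B5, B5–B6
The largest bag has 4 vertices, giving width 3; this decomposition certifies tw(G) ≤ 3. For the lower bound: the 4 vertex sets {6,8,9}, {4}, {3}, {1,2,5,7} are disjoint, each induces a connected subgraph, and every pair is joined by at least one edge of G. Contracting each set to a single vertex therefore yields K_{4} as a minor, and since treewidth is minor-monotone, tw(G) ≥ tw(K_{4}) = 3. The upper and lower bounds meet at 3, so that is the treewidth.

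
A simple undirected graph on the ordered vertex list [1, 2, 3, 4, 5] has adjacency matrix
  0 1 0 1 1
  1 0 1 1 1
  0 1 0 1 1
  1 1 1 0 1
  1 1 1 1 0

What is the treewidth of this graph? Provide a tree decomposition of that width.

The largest bag has 4 vertices, giving width 3; this decomposition certifies tw(G) ≤ 3. Conversely, {1, 2, 4, 5} is a clique of size 4, and the vertices of any clique must share a bag in every tree decomposition; so some bag has ≥ 4 vertices and tw(G) ≥ 3. Hence tw(G) = 3 exactly.

Treewidth 3.
One optimal decomposition is:
Bags: B1 = {1, 2, 4, 5}  B2 = {2, 3, 4, 5}
Tree: B1–B2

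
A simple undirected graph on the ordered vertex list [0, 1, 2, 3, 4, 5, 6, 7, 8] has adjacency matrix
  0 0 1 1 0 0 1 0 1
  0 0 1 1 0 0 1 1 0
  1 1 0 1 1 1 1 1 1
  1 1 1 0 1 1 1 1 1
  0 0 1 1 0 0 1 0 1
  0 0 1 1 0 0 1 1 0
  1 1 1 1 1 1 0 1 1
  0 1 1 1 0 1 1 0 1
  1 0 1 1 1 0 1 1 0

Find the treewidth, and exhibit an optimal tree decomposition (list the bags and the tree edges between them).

Each bag holds 5 vertices, so the decomposition has width 4, which upper-bounds the treewidth. For the lower bound, the 5 vertices {0, 2, 3, 6, 8} are pairwise adjacent, and any tree decomposition puts a clique entirely inside one bag — forcing width ≥ 4. Therefore the treewidth is 4.

Treewidth 4.
Bags: B1 = {1, 2, 3, 6, 7}  B2 = {2, 3, 5, 6, 7}  B3 = {2, 3, 6, 7, 8}  B4 = {0, 2, 3, 6, 8}  B5 = {2, 3, 4, 6, 8}
Tree: B1–B2, B2–B3, B3–B4, B4–B5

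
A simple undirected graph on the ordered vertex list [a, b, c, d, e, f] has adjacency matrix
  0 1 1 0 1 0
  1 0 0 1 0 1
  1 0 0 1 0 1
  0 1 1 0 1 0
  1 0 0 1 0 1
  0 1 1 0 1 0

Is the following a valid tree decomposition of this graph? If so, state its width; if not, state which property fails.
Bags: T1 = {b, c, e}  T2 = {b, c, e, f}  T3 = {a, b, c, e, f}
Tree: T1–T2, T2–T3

No — vertex d appears in no bag.

A tree decomposition must satisfy three properties: every vertex lies in some bag; for every edge, both endpoints lie together in some bag; and for every vertex, the bags containing it form a connected subtree. Here vertex d appears in no bag, so the decomposition is invalid.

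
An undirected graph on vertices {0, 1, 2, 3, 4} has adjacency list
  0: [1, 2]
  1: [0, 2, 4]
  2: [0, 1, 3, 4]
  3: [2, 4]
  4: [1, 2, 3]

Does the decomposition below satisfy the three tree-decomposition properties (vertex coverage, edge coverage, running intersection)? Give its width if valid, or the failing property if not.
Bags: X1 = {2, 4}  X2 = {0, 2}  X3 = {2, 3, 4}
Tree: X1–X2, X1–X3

A tree decomposition must satisfy three properties: every vertex lies in some bag; for every edge, both endpoints lie together in some bag; and for every vertex, the bags containing it form a connected subtree. Here vertex 1 appears in no bag, so the decomposition is invalid.

No — vertex 1 appears in no bag.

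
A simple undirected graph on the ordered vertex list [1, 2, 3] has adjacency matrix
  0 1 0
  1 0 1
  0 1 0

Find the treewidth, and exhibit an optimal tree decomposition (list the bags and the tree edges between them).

Each bag holds 2 vertices, so the decomposition has width 1, which upper-bounds the treewidth. Since G has at least one edge (e.g. 3–2), it is not an edgeless graph, so tw(G) ≥ 1. The upper and lower bounds meet at 1, so that is the treewidth.

Treewidth 1.
One optimal decomposition is:
Bags: B1 = {2, 3}  B2 = {1, 2}
Tree: B1–B2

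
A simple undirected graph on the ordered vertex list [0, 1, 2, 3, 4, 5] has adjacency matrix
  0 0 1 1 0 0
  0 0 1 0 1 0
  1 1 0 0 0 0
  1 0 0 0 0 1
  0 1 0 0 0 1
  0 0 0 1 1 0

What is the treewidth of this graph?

2

A width-2 tree decomposition is:
Bags: B1 = {0, 3, 5}  B2 = {0, 4, 5}  B3 = {0, 1, 4}  B4 = {0, 1, 2}
Tree: B1–B2, B2–B3, B3–B4
The largest bag has 3 vertices, giving width 2; this decomposition certifies tw(G) ≤ 2. Since 0–3–5–4–1–2–0 is a cycle in G, G is not acyclic. Forests are exactly the graphs of treewidth ≤ 1, so tw(G) ≥ 2. Combining the bounds, tw(G) = 2.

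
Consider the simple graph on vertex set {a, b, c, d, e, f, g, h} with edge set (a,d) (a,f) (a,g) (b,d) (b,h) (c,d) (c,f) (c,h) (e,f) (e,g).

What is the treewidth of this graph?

2

A width-2 tree decomposition is:
Bags: B1 = {e, f, g}  B2 = {a, f, g}  B3 = {a, c, f}  B4 = {a, c, d}  B5 = {c, d, h}  B6 = {b, d, h}
Tree: B1–B2, B2–B3, B3–B4, B4–B5, B5–B6
Every bag has size at most 3, so the width is 3 − 1 = 2 and tw(G) ≤ 2. The edges e–g–a–f–e form a cycle, so G is not a tree and its treewidth is at least 2. Therefore the treewidth is 2.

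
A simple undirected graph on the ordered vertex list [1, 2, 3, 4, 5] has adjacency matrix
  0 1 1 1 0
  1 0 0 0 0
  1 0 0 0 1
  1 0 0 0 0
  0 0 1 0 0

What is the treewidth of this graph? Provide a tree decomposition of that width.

Treewidth 1.
One optimal decomposition is:
Bags: B1 = {1, 3}  B2 = {3, 5}  B3 = {1, 4}  B4 = {1, 2}
Tree: B1–B2, B1–B3, B3–B4

Each bag holds 2 vertices, so the decomposition has width 1, which upper-bounds the treewidth. G has an edge, so its treewidth is at least 1. Hence tw(G) = 1 exactly.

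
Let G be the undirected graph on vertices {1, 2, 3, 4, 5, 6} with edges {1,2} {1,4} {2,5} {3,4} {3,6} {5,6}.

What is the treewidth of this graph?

A width-2 tree decomposition is:
Bags: B1 = {1, 2, 4}  B2 = {2, 4, 5}  B3 = {4, 5, 6}  B4 = {3, 4, 6}
Tree: B1–B2, B2–B3, B3–B4
Every bag has size at most 3, so the width is 3 − 1 = 2 and tw(G) ≤ 2. The edges 4–1–2–5–6–3–4 form a cycle, so G is not a tree and its treewidth is at least 2. Therefore the treewidth is 2.

2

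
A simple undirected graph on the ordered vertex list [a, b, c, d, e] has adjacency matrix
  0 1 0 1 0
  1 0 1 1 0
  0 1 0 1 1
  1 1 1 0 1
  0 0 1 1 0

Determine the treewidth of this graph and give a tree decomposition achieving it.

Every bag has size at most 3, so the width is 3 − 1 = 2 and tw(G) ≤ 2. For the lower bound, the 3 vertices {c, d, e} are pairwise adjacent, and any tree decomposition puts a clique entirely inside one bag — forcing width ≥ 2. Therefore the treewidth is 2.

Treewidth 2.
Bags: B1 = {b, c, d}  B2 = {c, d, e}  B3 = {a, b, d}
Tree: B1–B2, B1–B3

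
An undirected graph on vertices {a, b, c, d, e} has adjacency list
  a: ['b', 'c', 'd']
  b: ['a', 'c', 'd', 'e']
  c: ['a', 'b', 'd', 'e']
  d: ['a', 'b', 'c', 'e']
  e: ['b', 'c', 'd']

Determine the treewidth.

A width-3 tree decomposition is:
Bags: B1 = {a, b, c, d}  B2 = {b, c, d, e}
Tree: B1–B2
Each bag holds 4 vertices, so the decomposition has width 3, which upper-bounds the treewidth. For the lower bound, the 4 vertices {b, c, d, e} are pairwise adjacent, and any tree decomposition puts a clique entirely inside one bag — forcing width ≥ 3. Therefore the treewidth is 3.

3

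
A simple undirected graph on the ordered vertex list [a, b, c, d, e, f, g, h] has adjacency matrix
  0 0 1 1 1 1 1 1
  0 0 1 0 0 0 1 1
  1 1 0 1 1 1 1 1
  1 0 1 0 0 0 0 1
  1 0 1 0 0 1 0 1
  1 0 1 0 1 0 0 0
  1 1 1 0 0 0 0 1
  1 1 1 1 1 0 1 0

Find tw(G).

A width-3 tree decomposition is:
Bags: B1 = {a, c, e, f}  B2 = {a, c, e, h}  B3 = {a, c, d, h}  B4 = {a, c, g, h}  B5 = {b, c, g, h}
Tree: B1–B2, B2–B3, B3–B4, B4–B5
The largest bag has 4 vertices, giving width 3; this decomposition certifies tw(G) ≤ 3. For the lower bound, the 4 vertices {a, c, d, h} are pairwise adjacent, and any tree decomposition puts a clique entirely inside one bag — forcing width ≥ 3. Combining the bounds, tw(G) = 3.

3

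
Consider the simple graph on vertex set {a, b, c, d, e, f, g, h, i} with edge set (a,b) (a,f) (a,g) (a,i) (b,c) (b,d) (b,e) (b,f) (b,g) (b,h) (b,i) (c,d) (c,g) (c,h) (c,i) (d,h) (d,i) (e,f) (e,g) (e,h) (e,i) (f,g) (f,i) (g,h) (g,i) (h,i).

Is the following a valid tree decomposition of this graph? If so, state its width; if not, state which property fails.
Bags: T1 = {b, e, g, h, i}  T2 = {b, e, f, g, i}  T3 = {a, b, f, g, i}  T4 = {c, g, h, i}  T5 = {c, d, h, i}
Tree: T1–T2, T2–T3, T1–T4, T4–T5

A tree decomposition must satisfy three properties: every vertex lies in some bag; for every edge, both endpoints lie together in some bag; and for every vertex, the bags containing it form a connected subtree. Here edge (b,c) lies in no bag, so the decomposition is invalid.

No — edge (b,c) lies in no bag.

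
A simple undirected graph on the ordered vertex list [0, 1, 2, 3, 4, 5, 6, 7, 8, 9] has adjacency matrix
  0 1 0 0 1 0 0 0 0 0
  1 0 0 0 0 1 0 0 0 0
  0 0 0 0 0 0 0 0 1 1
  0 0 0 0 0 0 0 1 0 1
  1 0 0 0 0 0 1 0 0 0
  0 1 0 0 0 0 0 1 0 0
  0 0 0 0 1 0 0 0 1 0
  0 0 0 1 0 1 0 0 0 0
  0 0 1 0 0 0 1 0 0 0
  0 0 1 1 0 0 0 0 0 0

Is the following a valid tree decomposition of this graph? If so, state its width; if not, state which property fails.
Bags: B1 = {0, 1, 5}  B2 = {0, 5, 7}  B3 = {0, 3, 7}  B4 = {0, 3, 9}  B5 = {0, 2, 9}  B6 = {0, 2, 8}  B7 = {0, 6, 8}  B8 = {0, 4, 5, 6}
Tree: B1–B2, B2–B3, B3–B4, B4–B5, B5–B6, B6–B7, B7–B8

A tree decomposition must satisfy three properties: every vertex lies in some bag; for every edge, both endpoints lie together in some bag; and for every vertex, the bags containing it form a connected subtree. Here bags containing vertex 5 are not connected in the tree, so the decomposition is invalid.

No — bags containing vertex 5 are not connected in the tree.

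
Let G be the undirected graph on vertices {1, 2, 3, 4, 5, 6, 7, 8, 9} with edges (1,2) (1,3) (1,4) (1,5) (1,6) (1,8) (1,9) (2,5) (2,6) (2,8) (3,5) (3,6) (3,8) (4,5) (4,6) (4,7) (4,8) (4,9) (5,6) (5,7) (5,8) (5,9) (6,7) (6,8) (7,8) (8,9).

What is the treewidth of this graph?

A width-4 tree decomposition is:
Bags: B1 = {1, 3, 5, 6, 8}  B2 = {1, 4, 5, 6, 8}  B3 = {1, 4, 5, 8, 9}  B4 = {1, 2, 5, 6, 8}  B5 = {4, 5, 6, 7, 8}
Tree: B1–B2, B2–B3, B1–B4, B2–B5
The largest bag has 5 vertices, giving width 4; this decomposition certifies tw(G) ≤ 4. On the other hand G contains the 5-clique {1, 4, 5, 8, 9}. A clique must lie in a single bag of any decomposition, so no decomposition can have width below 4. Therefore the treewidth is 4.

4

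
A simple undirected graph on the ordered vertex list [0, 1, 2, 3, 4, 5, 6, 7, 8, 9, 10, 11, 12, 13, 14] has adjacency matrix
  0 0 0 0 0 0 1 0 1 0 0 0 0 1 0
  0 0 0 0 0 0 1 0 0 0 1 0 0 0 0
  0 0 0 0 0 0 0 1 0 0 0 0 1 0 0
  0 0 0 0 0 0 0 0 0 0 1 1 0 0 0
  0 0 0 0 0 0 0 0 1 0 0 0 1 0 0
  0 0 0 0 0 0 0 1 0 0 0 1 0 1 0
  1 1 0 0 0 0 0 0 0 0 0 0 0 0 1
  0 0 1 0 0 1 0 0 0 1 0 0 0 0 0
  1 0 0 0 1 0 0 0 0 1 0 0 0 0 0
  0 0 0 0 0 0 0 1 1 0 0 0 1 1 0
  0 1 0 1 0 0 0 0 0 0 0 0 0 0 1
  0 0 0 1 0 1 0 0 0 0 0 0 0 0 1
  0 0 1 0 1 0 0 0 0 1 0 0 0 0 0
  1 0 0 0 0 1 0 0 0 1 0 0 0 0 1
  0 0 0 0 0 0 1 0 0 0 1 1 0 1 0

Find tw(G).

3

A width-3 tree decomposition is:
Bags: B1 = {1, 3, 10, 11}  B2 = {1, 10, 11, 14}  B3 = {1, 6, 11, 14}  B4 = {5, 6, 11, 14}  B5 = {5, 6, 13, 14}  B6 = {0, 5, 6, 13}  B7 = {0, 5, 7, 13}  B8 = {0, 7, 9, 13}  B9 = {0, 7, 8, 9}  B10 = {2, 7, 8, 9}  B11 = {2, 8, 9, 12}  B12 = {2, 4, 8, 12}
Tree: B1–B2, B2–B3, B3–B4, B4–B5, B5–B6, B6–B7, B7–B8, B8–B9, B9–B10, B10–B11, B11–B12
Every bag has size at most 4, so the width is 4 − 1 = 3 and tw(G) ≤ 3. For the lower bound: the 4 vertex sets {1,3,10}, {11}, {14}, {0,5,6,13} are disjoint, each induces a connected subgraph, and every pair is joined by at least one edge of G. Contracting each set to a single vertex therefore yields K_{4} as a minor, and since treewidth is minor-monotone, tw(G) ≥ tw(K_{4}) = 3. The upper and lower bounds meet at 3, so that is the treewidth.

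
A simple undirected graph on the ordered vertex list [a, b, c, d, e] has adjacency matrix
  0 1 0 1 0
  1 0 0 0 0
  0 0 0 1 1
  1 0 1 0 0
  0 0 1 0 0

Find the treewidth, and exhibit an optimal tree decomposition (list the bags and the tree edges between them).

Treewidth 1.
One such decomposition:
Bags: B1 = {a, b}  B2 = {a, d}  B3 = {c, d}  B4 = {c, e}
Tree: B1–B2, B2–B3, B3–B4

The largest bag has 2 vertices, giving width 1; this decomposition certifies tw(G) ≤ 1. Since G has at least one edge (e.g. b–a), it is not an edgeless graph, so tw(G) ≥ 1. The upper and lower bounds meet at 1, so that is the treewidth.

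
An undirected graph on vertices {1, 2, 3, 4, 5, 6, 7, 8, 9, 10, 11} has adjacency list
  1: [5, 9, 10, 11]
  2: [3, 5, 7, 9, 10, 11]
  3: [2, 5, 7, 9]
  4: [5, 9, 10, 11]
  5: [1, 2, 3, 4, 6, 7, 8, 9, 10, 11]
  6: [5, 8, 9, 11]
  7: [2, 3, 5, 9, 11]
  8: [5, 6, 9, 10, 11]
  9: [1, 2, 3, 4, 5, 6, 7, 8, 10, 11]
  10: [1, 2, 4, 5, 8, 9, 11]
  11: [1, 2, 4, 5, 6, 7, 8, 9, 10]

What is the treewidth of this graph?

4

A width-4 tree decomposition is:
Bags: B1 = {4, 5, 9, 10, 11}  B2 = {1, 5, 9, 10, 11}  B3 = {2, 5, 9, 10, 11}  B4 = {5, 8, 9, 10, 11}  B5 = {2, 5, 7, 9, 11}  B6 = {5, 6, 8, 9, 11}  B7 = {2, 3, 5, 7, 9}
Tree: B1–B2, B2–B3, B1–B4, B3–B5, B4–B6, B5–B7
Each bag holds 5 vertices, so the decomposition has width 4, which upper-bounds the treewidth. On the other hand G contains the 5-clique {5, 8, 9, 10, 11}. A clique must lie in a single bag of any decomposition, so no decomposition can have width below 4. Hence tw(G) = 4 exactly.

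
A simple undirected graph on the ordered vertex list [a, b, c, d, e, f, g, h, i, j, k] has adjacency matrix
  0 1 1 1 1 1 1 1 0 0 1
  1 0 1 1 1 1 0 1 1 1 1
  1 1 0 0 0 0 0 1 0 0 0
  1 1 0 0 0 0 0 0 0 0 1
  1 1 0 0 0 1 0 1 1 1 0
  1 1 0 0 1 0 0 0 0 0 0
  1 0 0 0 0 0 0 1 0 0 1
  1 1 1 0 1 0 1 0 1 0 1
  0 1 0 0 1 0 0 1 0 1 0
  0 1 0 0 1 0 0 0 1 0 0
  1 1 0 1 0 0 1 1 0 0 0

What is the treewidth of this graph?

3

A width-3 tree decomposition is:
Bags: B1 = {a, b, h, k}  B2 = {a, b, e, h}  B3 = {a, g, h, k}  B4 = {a, b, c, h}  B5 = {a, b, e, f}  B6 = {a, b, d, k}  B7 = {b, e, h, i}  B8 = {b, e, i, j}
Tree: B1–B2, B1–B3, B2–B4, B2–B5, B1–B6, B2–B7, B7–B8
Every bag has size at most 4, so the width is 4 − 1 = 3 and tw(G) ≤ 3. On the other hand G contains the 4-clique {a, g, h, k}. A clique must lie in a single bag of any decomposition, so no decomposition can have width below 3. The upper and lower bounds meet at 3, so that is the treewidth.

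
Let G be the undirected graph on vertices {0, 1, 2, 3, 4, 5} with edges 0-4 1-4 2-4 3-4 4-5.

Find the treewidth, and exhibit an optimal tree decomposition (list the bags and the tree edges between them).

Treewidth 1.
One optimal decomposition is:
Bags: B1 = {3, 4}  B2 = {4, 5}  B3 = {2, 4}  B4 = {1, 4}  B5 = {0, 4}
Tree: B1–B2, B2–B3, B1–B4, B4–B5

Each bag holds 2 vertices, so the decomposition has width 1, which upper-bounds the treewidth. Any graph with an edge has treewidth ≥ 1, and G has the edge 4–3. Combining the bounds, tw(G) = 1.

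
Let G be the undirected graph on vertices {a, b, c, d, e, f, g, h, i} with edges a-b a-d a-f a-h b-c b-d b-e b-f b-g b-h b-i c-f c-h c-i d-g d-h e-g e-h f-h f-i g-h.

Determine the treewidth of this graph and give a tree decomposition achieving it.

The largest bag has 4 vertices, giving width 3; this decomposition certifies tw(G) ≤ 3. For the lower bound, the 4 vertices {b, d, g, h} are pairwise adjacent, and any tree decomposition puts a clique entirely inside one bag — forcing width ≥ 3. Combining the bounds, tw(G) = 3.

Treewidth 3.
Bags: B1 = {a, b, d, h}  B2 = {a, b, f, h}  B3 = {b, c, f, h}  B4 = {b, c, f, i}  B5 = {b, d, g, h}  B6 = {b, e, g, h}
Tree: B1–B2, B2–B3, B3–B4, B1–B5, B5–B6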